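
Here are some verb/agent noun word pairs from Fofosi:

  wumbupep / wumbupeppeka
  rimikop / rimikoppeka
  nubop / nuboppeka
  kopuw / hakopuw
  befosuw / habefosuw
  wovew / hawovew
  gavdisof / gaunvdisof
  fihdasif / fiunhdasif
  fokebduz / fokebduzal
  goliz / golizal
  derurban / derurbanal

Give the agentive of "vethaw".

wumbupep and wovew both have last vowel 'e' yet inflect differently (wumbupeppeka, hawovew), so the last vowel is not what conditions the rule; the final letter is.
"vethaw" ends in -w. The stems ending in -w (kopuw → hakopuw, befosuw → habefosuw, wovew → hawovew) add the prefix ha-.
So vethaw → havethaw.

havethaw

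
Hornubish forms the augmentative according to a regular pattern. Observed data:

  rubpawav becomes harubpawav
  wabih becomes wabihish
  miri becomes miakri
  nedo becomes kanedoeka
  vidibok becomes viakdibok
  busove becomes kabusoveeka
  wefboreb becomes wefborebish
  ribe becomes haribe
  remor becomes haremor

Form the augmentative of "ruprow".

ribe and busove both end in -e yet inflect differently (haribe, kabusoveeka), so the final letter is not what conditions the rule; the first letter is.
"ruprow" begins with r-. The stems beginning with r- (rubpawav → harubpawav, remor → haremor, ribe → haribe) add the prefix ha-.
The other patterns: stems beginning with b- or n- add ka- … -eka around the stem; stems beginning with w- add -ish; stems beginning with m- or v- insert -ak- after the first vowel.
So ruprow → haruprow.

haruprow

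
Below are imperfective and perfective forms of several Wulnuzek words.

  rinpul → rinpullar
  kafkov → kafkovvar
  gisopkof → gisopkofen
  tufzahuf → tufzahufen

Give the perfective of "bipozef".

gisopkof and kafkov both have last vowel 'o' yet inflect differently (gisopkofen, kafkovvar), so the last vowel is not what conditions the rule; the final letter is.
"bipozef" ends in -f. The stems ending in -f (gisopkof → gisopkofen, tufzahuf → tufzahufen) add -en.
The other pattern: stems ending in -l or -v double the final consonant and add -ar.
So bipozef → bipozefen.

bipozefen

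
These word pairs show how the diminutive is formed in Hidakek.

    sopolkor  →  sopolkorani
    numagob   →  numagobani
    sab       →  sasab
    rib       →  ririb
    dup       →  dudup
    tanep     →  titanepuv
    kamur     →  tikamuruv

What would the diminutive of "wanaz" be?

tiwanazuv

dup and tanep both end in -p yet inflect differently (dudup, titanepuv), so the final letter is not what conditions the rule; the number of vowels is.
"wanaz" has 2 vowels. The stems with 2 vowels (tanep → titanepuv, kamur → tikamuruv) add ti- … -uv around the stem.
So wanaz → tiwanazuv.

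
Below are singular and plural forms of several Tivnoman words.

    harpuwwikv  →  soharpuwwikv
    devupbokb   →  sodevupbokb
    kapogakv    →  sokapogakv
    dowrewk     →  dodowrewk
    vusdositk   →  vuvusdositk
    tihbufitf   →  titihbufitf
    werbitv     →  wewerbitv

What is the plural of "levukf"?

"levukf" has second-to-last letter 'k'. The stems whose second-to-last letter is 'k' (harpuwwikv → soharpuwwikv, devupbokb → sodevupbokb, kapogakv → sokapogakv) add the prefix so-.
So levukf → solevukf.

solevukf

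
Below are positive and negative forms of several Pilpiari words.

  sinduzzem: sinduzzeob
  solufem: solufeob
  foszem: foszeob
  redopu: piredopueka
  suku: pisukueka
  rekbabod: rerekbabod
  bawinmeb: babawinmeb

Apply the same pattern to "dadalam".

sinduzzem and bawinmeb both have last vowel 'e' yet inflect differently (sinduzzeob, babawinmeb), so the last vowel is not what conditions the rule; the final letter is.
"dadalam" ends in -m. The stems ending in -m (sinduzzem → sinduzzeob, solufem → solufeob, foszem → foszeob) drop the final letter and add -ob.
The other patterns: stems ending in -u add pi- … -eka around the stem; stems ending in -b or -d repeat the first consonant+vowel as a prefix.
So dadalam → dadalaob.

dadalaob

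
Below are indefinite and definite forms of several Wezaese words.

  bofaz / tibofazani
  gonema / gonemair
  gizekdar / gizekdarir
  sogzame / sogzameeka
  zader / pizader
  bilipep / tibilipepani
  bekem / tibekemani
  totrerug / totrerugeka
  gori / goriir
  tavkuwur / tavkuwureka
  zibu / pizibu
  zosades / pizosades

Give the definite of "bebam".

"bebam" begins with b-. The stems beginning with b- (bofaz → tibofazani, bekem → tibekemani, bilipep → tibilipepani) add ti- … -ani around the stem.
The other patterns: stems beginning with g- add -ir; stems beginning with z- add the prefix pi-; stems beginning with s- or t- add -eka.
So bebam → tibebamani.

tibebamani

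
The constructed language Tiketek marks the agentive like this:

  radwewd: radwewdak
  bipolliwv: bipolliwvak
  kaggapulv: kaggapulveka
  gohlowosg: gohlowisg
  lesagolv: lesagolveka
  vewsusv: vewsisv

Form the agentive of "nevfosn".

"nevfosn" has second-to-last letter 's'. The stems whose second-to-last letter is 's' (vewsusv → vewsisv, gohlowosg → gohlowisg) change the last vowel to 'i'.
So nevfosn → nevfisn.

nevfisn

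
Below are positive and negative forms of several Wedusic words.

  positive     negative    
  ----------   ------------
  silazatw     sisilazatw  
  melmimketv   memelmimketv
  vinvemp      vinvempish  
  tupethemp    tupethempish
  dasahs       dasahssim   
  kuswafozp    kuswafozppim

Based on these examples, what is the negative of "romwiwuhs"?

romwiwuhssim

vinvemp and kuswafozp both end in -p yet inflect differently (vinvempish, kuswafozppim), so the final letter is not what conditions the rule; the second-to-last letter is.
"romwiwuhs" has second-to-last letter 'h'. The one such stem in the data (dasahs → dasahssim) doubles the final consonant and adds -im (as does kuswafozp), so the same rule applies.
So romwiwuhs → romwiwuhssim.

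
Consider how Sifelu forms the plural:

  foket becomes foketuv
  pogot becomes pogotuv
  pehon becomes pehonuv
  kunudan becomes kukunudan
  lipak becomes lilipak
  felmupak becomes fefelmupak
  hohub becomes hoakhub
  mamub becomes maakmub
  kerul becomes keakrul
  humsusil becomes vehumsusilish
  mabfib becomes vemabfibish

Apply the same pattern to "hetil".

vehetilish

"hetil" has last vowel 'i'. The stems whose last vowel is 'i' (humsusil → vehumsusilish, mabfib → vemabfibish) add ve- … -ish around the stem.
The other patterns: stems whose last vowel is 'e' or 'o' add -uv; stems whose last vowel is 'a' repeat the first consonant+vowel as a prefix; stems whose last vowel is 'u' insert -ak- after the first vowel.
So hetil → vehetilish.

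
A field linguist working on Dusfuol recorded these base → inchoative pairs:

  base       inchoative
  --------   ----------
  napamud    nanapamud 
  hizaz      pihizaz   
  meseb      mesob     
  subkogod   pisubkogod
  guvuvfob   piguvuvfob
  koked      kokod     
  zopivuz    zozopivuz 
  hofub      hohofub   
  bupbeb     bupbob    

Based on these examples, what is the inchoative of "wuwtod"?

"wuwtod" has last vowel 'o'. The stems whose last vowel is 'o' (guvuvfob → piguvuvfob, subkogod → pisubkogod) add the prefix pi-.
The other patterns: stems whose last vowel is 'u' repeat the first consonant+vowel as a prefix; stems whose last vowel is 'e' change the last vowel to 'o'.
So wuwtod → piwuwtod.

piwuwtod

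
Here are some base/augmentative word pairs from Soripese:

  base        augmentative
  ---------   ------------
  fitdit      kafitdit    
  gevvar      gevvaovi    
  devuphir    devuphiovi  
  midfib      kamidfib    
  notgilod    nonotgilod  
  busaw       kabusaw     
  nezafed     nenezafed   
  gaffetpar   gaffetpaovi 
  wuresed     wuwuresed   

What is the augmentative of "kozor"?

gevvar and busaw both have last vowel 'a' yet inflect differently (gevvaovi, kabusaw), so the last vowel is not what conditions the rule; the final letter is.
"kozor" ends in -r. The stems ending in -r (gevvar → gevvaovi, gaffetpar → gaffetpaovi, devuphir → devuphiovi) drop the final letter and add -ovi.
So kozor → kozoovi.

kozoovi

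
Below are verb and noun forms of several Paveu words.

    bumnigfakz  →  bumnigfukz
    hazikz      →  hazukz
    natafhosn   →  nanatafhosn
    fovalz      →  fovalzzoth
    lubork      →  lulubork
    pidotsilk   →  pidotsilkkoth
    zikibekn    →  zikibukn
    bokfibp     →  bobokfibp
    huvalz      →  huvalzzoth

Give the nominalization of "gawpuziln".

gawpuzilnnoth

"gawpuziln" has second-to-last letter 'l'. The stems whose second-to-last letter is 'l' (pidotsilk → pidotsilkkoth, huvalz → huvalzzoth, fovalz → fovalzzoth) double the final consonant and add -oth.
The other patterns: stems whose second-to-last letter is 'k' change the last vowel to 'u'; stems whose second-to-last letter is 'b', 'r' or 's' repeat the first consonant+vowel as a prefix.
So gawpuziln → gawpuzilnnoth.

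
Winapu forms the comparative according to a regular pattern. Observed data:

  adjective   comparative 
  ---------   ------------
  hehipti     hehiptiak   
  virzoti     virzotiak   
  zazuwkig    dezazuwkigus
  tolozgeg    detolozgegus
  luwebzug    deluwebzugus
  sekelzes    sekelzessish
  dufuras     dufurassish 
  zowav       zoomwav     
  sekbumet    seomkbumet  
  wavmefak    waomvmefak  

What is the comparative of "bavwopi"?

hehipti and zazuwkig both have last vowel 'i' yet inflect differently (hehiptiak, dezazuwkigus), so the last vowel is not what conditions the rule; the final letter is.
"bavwopi" ends in -i. The stems ending in -i (hehipti → hehiptiak, virzoti → virzotiak) add -ak.
The other patterns: stems ending in -g add de- … -us around the stem; stems ending in -s double the final consonant and add -ish; stems ending in -k, -t or -v insert -om- after the first vowel.
So bavwopi → bavwopiak.

bavwopiak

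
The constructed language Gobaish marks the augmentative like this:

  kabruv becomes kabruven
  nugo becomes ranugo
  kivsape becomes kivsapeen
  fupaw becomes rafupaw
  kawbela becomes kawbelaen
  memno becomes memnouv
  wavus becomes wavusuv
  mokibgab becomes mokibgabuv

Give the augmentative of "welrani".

welraniuv

memno and nugo both end in -o yet inflect differently (memnouv, ranugo), so the final letter is not what conditions the rule; the first letter is.
"welrani" begins with w-. The one such stem in the data (wavus → wavusuv) adds -uv, so the same rule applies.
The other patterns: stems beginning with k- add -en; stems beginning with f- or n- add the prefix ra-.
So welrani → welraniuv.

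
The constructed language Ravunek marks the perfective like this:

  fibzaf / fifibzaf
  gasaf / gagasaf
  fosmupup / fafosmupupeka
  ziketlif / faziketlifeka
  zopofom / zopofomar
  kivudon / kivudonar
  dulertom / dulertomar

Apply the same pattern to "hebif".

"hebif" has last vowel 'i'. The one such stem in the data (ziketlif → faziketlifeka) adds fa- … -eka around the stem, so the same rule applies.
So hebif → fahebifeka.

fahebifeka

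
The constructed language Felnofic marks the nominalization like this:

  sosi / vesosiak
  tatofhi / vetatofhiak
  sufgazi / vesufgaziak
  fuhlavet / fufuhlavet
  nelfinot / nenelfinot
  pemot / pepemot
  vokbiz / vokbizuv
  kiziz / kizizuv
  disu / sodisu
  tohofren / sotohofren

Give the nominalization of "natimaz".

sosi and vokbiz both have last vowel 'i' yet inflect differently (vesosiak, vokbizuv), so the last vowel is not what conditions the rule; the final letter is.
"natimaz" ends in -z. The stems ending in -z (vokbiz → vokbizuv, kiziz → kizizuv) add -uv.
So natimaz → natimazuv.

natimazuv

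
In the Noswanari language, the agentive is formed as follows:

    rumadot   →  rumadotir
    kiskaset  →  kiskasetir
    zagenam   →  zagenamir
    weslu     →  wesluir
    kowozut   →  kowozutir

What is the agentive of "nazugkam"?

Every pair shown (rumadot → rumadotir, kiskaset → kiskasetir, zagenam → zagenamir, …) follows the same rule: add -ir.
So nazugkam → nazugkamir.

nazugkamir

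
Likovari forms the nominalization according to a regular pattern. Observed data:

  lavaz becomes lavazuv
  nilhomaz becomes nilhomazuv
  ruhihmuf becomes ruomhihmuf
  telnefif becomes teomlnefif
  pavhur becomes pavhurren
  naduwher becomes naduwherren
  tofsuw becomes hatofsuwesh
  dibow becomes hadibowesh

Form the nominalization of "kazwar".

ruhihmuf and pavhur both have last vowel 'u' yet inflect differently (ruomhihmuf, pavhurren), so the last vowel is not what conditions the rule; the final letter is.
"kazwar" ends in -r. The stems ending in -r (pavhur → pavhurren, naduwher → naduwherren) double the final consonant and add -en.
So kazwar → kazwarren.

kazwarren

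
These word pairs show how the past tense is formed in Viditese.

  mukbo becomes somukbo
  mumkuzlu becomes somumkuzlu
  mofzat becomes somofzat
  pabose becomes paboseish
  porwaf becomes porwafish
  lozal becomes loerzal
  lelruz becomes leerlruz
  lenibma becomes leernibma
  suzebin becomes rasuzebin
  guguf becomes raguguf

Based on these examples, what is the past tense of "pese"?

peseish

porwaf and guguf both end in -f yet inflect differently (porwafish, raguguf), so the final letter is not what conditions the rule; the first letter is.
"pese" begins with p-. The stems beginning with p- (pabose → paboseish, porwaf → porwafish) add -ish.
The other patterns: stems beginning with m- add the prefix so-; stems beginning with l- insert -er- after the first vowel; stems beginning with g- or s- add the prefix ra-.
So pese → peseish.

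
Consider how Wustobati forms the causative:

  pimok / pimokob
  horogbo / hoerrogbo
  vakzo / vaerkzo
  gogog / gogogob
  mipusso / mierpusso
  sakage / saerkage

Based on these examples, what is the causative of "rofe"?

"rofe" ends in a vowel. The stems ending in a vowel (horogbo → hoerrogbo, sakage → saerkage, vakzo → vaerkzo) insert -er- after the first vowel.
So rofe → roerfe.

roerfe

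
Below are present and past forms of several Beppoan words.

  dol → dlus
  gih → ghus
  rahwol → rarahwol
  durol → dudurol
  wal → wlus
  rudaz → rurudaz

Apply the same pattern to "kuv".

dol and durol both end in -l yet inflect differently (dlus, dudurol), so the final letter is not what conditions the rule; the number of vowels is.
"kuv" has 1 vowel. The stems with 1 vowel (dol → dlus, wal → wlus, gih → ghus) delete the last vowel and add -us.
So kuv → kvus.

kvus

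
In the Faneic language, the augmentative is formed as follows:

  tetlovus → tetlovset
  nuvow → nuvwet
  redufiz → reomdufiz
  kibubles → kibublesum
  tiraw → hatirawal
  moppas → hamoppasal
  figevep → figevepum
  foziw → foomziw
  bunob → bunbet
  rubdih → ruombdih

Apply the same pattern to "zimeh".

nuvow and foziw both end in -w yet inflect differently (nuvwet, foomziw), so the final letter is not what conditions the rule; the last vowel is.
"zimeh" has last vowel 'e'. The stems whose last vowel is 'e' (kibubles → kibublesum, figevep → figevepum) add -um.
The other patterns: stems whose last vowel is 'o' or 'u' delete the last vowel and add -et; stems whose last vowel is 'i' insert -om- after the first vowel; stems whose last vowel is 'a' add ha- … -al around the stem.
So zimeh → zimehum.

zimehum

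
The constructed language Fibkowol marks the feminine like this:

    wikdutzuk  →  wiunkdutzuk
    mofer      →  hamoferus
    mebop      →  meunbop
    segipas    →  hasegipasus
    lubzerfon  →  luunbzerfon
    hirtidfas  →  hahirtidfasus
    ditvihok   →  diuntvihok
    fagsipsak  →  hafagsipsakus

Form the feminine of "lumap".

halumapus

fagsipsak and wikdutzuk both end in -k yet inflect differently (hafagsipsakus, wiunkdutzuk), so the final letter is not what conditions the rule; the last vowel is.
"lumap" has last vowel 'a'. The stems whose last vowel is 'a' (hirtidfas → hahirtidfasus, fagsipsak → hafagsipsakus, segipas → hasegipasus) add ha- … -us around the stem.
So lumap → halumapus.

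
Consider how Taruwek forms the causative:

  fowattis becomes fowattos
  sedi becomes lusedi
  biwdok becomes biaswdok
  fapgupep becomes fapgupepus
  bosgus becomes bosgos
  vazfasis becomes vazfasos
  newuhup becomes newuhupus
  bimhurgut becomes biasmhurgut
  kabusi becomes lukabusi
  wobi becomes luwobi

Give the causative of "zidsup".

zidsupus

"zidsup" ends in -p. The stems ending in -p (newuhup → newuhupus, fapgupep → fapgupepus) add -us.
The other patterns: stems ending in -i add the prefix lu-; stems ending in -s change the last vowel to 'o'; stems ending in -k or -t insert -as- after the first vowel.
So zidsup → zidsupus.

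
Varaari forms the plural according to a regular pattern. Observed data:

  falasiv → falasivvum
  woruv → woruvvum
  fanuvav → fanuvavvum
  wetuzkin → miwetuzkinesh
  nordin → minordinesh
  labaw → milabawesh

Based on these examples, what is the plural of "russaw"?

mirussawesh

"russaw" ends in -w. The one such stem in the data (labaw → milabawesh) adds mi- … -esh around the stem, so the same rule applies.
The other pattern: stems ending in -v double the final consonant and add -um.
So russaw → mirussawesh.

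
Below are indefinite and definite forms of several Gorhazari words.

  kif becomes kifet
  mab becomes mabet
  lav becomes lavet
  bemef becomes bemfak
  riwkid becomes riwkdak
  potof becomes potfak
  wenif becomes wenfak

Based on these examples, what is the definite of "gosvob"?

kif and bemef both end in -f yet inflect differently (kifet, bemfak), so the final letter is not what conditions the rule; the number of vowels is.
"gosvob" has 2 vowels. The stems with 2 vowels (bemef → bemfak, riwkid → riwkdak, potof → potfak) delete the last vowel and add -ak.
The other pattern: stems with 1 vowel add -et.
So gosvob → gosvbak.

gosvbak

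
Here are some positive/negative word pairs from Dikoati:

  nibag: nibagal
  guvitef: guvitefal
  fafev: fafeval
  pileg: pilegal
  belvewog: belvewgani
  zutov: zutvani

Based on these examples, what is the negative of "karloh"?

nibag and belvewog both end in -g yet inflect differently (nibagal, belvewgani), so the final letter is not what conditions the rule; the last vowel is.
"karloh" has last vowel 'o'. The stems whose last vowel is 'o' (belvewog → belvewgani, zutov → zutvani) delete the last vowel and add -ani.
The other pattern: stems whose last vowel is 'a' or 'e' add -al.
So karloh → karlhani.

karlhani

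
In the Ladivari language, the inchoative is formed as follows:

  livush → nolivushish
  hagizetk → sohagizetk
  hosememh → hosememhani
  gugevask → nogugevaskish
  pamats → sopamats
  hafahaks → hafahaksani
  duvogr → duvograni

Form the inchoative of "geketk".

"geketk" has second-to-last letter 't'. The stems whose second-to-last letter is 't' (pamats → sopamats, hagizetk → sohagizetk) add the prefix so-.
So geketk → sogeketk.

sogeketk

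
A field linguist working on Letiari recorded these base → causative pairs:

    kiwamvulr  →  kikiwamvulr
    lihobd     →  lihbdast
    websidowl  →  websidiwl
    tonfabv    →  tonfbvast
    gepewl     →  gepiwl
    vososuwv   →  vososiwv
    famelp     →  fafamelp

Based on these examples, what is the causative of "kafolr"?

kakafolr

tonfabv and vososuwv both end in -v yet inflect differently (tonfbvast, vososiwv), so the final letter is not what conditions the rule; the second-to-last letter is.
"kafolr" has second-to-last letter 'l'. The stems whose second-to-last letter is 'l' (famelp → fafamelp, kiwamvulr → kikiwamvulr) repeat the first consonant+vowel as a prefix.
So kafolr → kakafolr.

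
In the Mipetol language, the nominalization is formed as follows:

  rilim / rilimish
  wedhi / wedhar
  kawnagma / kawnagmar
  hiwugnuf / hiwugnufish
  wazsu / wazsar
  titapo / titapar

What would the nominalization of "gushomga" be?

gushomgar

"gushomga" ends in a vowel. The stems ending in a vowel (kawnagma → kawnagmar, wazsu → wazsar, wedhi → wedhar) drop the final letter and add -ar.
So gushomga → gushomgar.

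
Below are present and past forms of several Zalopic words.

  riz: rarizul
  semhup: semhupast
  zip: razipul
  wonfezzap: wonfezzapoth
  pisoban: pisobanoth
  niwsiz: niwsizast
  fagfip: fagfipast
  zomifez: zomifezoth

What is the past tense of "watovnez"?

watovnezoth

riz and niwsiz both end in -z yet inflect differently (rarizul, niwsizast), so the final letter is not what conditions the rule; the number of vowels is.
"watovnez" has 3 vowels. The stems with 3 vowels (zomifez → zomifezoth, pisoban → pisobanoth, wonfezzap → wonfezzapoth) add -oth.
The other patterns: stems with 1 vowel add ra- … -ul around the stem; stems with 2 vowels add -ast.
So watovnez → watovnezoth.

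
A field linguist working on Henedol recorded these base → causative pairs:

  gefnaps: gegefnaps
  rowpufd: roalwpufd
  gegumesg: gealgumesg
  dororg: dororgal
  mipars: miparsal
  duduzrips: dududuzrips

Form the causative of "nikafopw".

mipars and duduzrips both end in -s yet inflect differently (miparsal, dududuzrips), so the final letter is not what conditions the rule; the second-to-last letter is.
"nikafopw" has second-to-last letter 'p'. The stems whose second-to-last letter is 'p' (duduzrips → dududuzrips, gefnaps → gegefnaps) repeat the first consonant+vowel as a prefix.
So nikafopw → ninikafopw.

ninikafopw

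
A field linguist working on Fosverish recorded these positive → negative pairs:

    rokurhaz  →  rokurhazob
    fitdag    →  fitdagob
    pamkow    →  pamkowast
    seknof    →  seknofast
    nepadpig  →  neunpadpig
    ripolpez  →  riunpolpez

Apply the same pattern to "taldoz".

taldozast

fitdag and nepadpig both end in -g yet inflect differently (fitdagob, neunpadpig), so the final letter is not what conditions the rule; the last vowel is.
"taldoz" has last vowel 'o'. The stems whose last vowel is 'o' (pamkow → pamkowast, seknof → seknofast) add -ast.
So taldoz → taldozast.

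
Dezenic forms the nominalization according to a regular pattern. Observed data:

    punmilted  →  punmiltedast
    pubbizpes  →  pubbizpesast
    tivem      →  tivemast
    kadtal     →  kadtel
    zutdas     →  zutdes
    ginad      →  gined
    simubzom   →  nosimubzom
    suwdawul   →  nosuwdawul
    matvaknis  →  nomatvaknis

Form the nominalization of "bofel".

pubbizpes and zutdas both end in -s yet inflect differently (pubbizpesast, zutdes), so the final letter is not what conditions the rule; the last vowel is.
"bofel" has last vowel 'e'. The stems whose last vowel is 'e' (punmilted → punmiltedast, pubbizpes → pubbizpesast, tivem → tivemast) add -ast.
The other patterns: stems whose last vowel is 'a' change the last vowel to 'e'; stems whose last vowel is 'i', 'o' or 'u' add the prefix no-.
So bofel → bofelast.

bofelast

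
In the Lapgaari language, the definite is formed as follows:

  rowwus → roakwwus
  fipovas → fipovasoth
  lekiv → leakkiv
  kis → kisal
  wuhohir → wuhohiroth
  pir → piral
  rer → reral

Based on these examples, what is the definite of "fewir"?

kis and rowwus both end in -s yet inflect differently (kisal, roakwwus), so the final letter is not what conditions the rule; the number of vowels is.
"fewir" has 2 vowels. The stems with 2 vowels (lekiv → leakkiv, rowwus → roakwwus) insert -ak- after the first vowel.
So fewir → feakwir.

feakwir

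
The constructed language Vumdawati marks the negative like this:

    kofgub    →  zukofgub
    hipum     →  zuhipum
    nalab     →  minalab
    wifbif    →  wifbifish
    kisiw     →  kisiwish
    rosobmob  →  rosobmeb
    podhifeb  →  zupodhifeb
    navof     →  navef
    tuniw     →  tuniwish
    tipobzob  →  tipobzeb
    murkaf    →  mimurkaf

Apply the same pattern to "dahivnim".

wifbif and murkaf both end in -f yet inflect differently (wifbifish, mimurkaf), so the final letter is not what conditions the rule; the last vowel is.
"dahivnim" has last vowel 'i'. The stems whose last vowel is 'i' (kisiw → kisiwish, tuniw → tuniwish, wifbif → wifbifish) add -ish.
The other patterns: stems whose last vowel is 'a' add the prefix mi-; stems whose last vowel is 'o' change the last vowel to 'e'; stems whose last vowel is 'e' or 'u' add the prefix zu-.
So dahivnim → dahivnimish.

dahivnimish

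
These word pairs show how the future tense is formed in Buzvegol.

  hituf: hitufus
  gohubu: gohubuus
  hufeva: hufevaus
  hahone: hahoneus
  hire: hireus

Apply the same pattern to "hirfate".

Every pair shown (hituf → hitufus, gohubu → gohubuus, hufeva → hufevaus, …) follows the same rule: add -us.
So hirfate → hirfateus.

hirfateus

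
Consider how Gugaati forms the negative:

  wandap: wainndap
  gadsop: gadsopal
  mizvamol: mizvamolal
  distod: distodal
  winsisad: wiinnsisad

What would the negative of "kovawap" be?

"kovawap" has last vowel 'a'. The stems whose last vowel is 'a' (wandap → wainndap, winsisad → wiinnsisad) insert -in- after the first vowel.
The other pattern: stems whose last vowel is 'o' add -al.
So kovawap → koinvawap.

koinvawap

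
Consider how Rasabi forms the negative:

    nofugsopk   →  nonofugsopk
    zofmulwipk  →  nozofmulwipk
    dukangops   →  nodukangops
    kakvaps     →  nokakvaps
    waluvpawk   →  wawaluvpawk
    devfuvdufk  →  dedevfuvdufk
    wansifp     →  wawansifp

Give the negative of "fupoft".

fufupoft

"fupoft" has second-to-last letter 'f'. The stems whose second-to-last letter is 'f' (devfuvdufk → dedevfuvdufk, wansifp → wawansifp) repeat the first consonant+vowel as a prefix.
So fupoft → fufupoft.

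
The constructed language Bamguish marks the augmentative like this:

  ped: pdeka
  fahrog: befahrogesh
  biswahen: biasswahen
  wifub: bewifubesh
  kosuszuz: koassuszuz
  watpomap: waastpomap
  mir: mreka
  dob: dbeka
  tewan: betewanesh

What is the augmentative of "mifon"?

bemifonesh

"mifon" has 2 vowels. The stems with 2 vowels (wifub → bewifubesh, tewan → betewanesh, fahrog → befahrogesh) add be- … -esh around the stem.
So mifon → bemifonesh.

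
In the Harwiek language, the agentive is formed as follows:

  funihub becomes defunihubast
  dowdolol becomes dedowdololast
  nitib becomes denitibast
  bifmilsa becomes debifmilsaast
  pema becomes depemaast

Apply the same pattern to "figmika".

defigmikaast

Every pair shown (funihub → defunihubast, dowdolol → dedowdololast, nitib → denitibast, …) follows the same rule: add de- … -ast around the stem.
So figmika → defigmikaast.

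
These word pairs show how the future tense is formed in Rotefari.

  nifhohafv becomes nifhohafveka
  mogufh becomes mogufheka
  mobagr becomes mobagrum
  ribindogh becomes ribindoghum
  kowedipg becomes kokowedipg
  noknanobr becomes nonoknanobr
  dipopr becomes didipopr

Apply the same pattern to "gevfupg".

gegevfupg

mogufh and ribindogh both end in -h yet inflect differently (mogufheka, ribindoghum), so the final letter is not what conditions the rule; the second-to-last letter is.
"gevfupg" has second-to-last letter 'p'. The stems whose second-to-last letter is 'p' (kowedipg → kokowedipg, dipopr → didipopr) repeat the first consonant+vowel as a prefix.
So gevfupg → gegevfupg.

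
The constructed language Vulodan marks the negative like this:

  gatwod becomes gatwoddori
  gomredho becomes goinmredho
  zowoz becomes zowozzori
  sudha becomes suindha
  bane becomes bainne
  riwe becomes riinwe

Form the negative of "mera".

meinra

"mera" ends in a vowel. The stems ending in a vowel (bane → bainne, sudha → suindha, riwe → riinwe) insert -in- after the first vowel.
The other pattern: stems ending in a consonant double the final consonant and add -ori.
So mera → meinra.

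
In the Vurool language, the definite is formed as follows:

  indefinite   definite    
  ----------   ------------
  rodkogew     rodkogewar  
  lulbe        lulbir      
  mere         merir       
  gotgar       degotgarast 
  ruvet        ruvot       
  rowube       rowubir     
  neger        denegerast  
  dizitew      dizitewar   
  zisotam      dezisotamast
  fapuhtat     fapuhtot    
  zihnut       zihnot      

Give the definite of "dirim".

dedirimast

mere and ruvet both have last vowel 'e' yet inflect differently (merir, ruvot), so the last vowel is not what conditions the rule; the final letter is.
"dirim" ends in -m. The one such stem in the data (zisotam → dezisotamast) adds de- … -ast around the stem, so the same rule applies.
So dirim → dedirimast.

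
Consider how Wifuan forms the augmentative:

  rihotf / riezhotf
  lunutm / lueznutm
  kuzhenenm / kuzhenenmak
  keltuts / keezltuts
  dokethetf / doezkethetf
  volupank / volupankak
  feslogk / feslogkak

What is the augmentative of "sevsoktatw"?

lunutm and kuzhenenm both end in -m yet inflect differently (lueznutm, kuzhenenmak), so the final letter is not what conditions the rule; the second-to-last letter is.
"sevsoktatw" has second-to-last letter 't'. The stems whose second-to-last letter is 't' (dokethetf → doezkethetf, lunutm → lueznutm, keltuts → keezltuts) insert -ez- after the first vowel.
So sevsoktatw → seezvsoktatw.

seezvsoktatw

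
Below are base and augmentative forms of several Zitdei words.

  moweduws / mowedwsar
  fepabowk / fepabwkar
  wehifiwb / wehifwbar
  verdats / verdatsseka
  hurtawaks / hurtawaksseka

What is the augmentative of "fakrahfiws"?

fakrahfwsar

moweduws and verdats both end in -s yet inflect differently (mowedwsar, verdatsseka), so the final letter is not what conditions the rule; the second-to-last letter is.
"fakrahfiws" has second-to-last letter 'w'. The stems whose second-to-last letter is 'w' (moweduws → mowedwsar, fepabowk → fepabwkar, wehifiwb → wehifwbar) delete the last vowel and add -ar.
So fakrahfiws → fakrahfwsar.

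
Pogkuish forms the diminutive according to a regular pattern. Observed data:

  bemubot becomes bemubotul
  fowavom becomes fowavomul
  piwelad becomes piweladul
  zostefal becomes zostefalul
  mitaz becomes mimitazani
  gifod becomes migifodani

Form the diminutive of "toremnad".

piwelad and gifod both end in -d yet inflect differently (piweladul, migifodani), so the final letter is not what conditions the rule; the number of vowels is.
"toremnad" has 3 vowels. The stems with 3 vowels (bemubot → bemubotul, fowavom → fowavomul, piwelad → piweladul) add -ul.
So toremnad → toremnadul.

toremnadul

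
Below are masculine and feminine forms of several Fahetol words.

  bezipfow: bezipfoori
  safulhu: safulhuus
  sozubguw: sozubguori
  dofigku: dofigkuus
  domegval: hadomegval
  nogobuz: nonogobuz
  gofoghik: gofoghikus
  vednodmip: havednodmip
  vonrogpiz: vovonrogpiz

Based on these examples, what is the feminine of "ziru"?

ziruus

nogobuz and sozubguw both have last vowel 'u' yet inflect differently (nonogobuz, sozubguori), so the last vowel is not what conditions the rule; the final letter is.
"ziru" ends in -u. The stems ending in -u (safulhu → safulhuus, dofigku → dofigkuus) add -us.
The other patterns: stems ending in -z repeat the first consonant+vowel as a prefix; stems ending in -w drop the final letter and add -ori; stems ending in -l or -p add the prefix ha-.
So ziru → ziruus.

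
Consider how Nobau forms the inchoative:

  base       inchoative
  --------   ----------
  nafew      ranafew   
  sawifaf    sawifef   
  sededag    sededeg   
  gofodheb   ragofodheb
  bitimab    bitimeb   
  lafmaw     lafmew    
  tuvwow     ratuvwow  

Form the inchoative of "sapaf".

sapef

"sapaf" has last vowel 'a'. The stems whose last vowel is 'a' (sawifaf → sawifef, sededag → sededeg, lafmaw → lafmew) change the last vowel to 'e'.
The other pattern: stems whose last vowel is 'e' or 'o' add the prefix ra-.
So sapaf → sapef.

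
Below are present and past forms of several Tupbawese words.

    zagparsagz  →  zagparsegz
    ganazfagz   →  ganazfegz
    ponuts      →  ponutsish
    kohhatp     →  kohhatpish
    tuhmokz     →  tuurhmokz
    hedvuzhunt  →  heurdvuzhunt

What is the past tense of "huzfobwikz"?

zagparsagz and tuhmokz both end in -z yet inflect differently (zagparsegz, tuurhmokz), so the final letter is not what conditions the rule; the second-to-last letter is.
"huzfobwikz" has second-to-last letter 'k'. The one such stem in the data (tuhmokz → tuurhmokz) inserts -ur- after the first vowel (as does hedvuzhunt), so the same rule applies.
The other patterns: stems whose second-to-last letter is 'g' change the last vowel to 'e'; stems whose second-to-last letter is 't' add -ish.
So huzfobwikz → huurzfobwikz.

huurzfobwikz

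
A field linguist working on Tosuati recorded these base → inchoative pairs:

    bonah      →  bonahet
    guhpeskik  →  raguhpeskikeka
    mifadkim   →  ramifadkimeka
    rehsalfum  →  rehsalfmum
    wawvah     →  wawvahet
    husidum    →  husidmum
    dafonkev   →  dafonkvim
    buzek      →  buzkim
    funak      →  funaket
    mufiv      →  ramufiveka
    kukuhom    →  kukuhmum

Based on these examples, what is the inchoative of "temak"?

funak and guhpeskik both end in -k yet inflect differently (funaket, raguhpeskikeka), so the final letter is not what conditions the rule; the last vowel is.
"temak" has last vowel 'a'. The stems whose last vowel is 'a' (wawvah → wawvahet, bonah → bonahet, funak → funaket) add -et.
So temak → temaket.

temaket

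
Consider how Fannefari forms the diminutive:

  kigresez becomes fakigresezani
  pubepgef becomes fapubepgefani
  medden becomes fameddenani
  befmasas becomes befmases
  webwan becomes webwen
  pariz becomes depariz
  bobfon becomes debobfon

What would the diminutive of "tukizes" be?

medden and webwan both end in -n yet inflect differently (fameddenani, webwen), so the final letter is not what conditions the rule; the last vowel is.
"tukizes" has last vowel 'e'. The stems whose last vowel is 'e' (kigresez → fakigresezani, pubepgef → fapubepgefani, medden → fameddenani) add fa- … -ani around the stem.
The other patterns: stems whose last vowel is 'a' change the last vowel to 'e'; stems whose last vowel is 'i' or 'o' add the prefix de-.
So tukizes → fatukizesani.

fatukizesani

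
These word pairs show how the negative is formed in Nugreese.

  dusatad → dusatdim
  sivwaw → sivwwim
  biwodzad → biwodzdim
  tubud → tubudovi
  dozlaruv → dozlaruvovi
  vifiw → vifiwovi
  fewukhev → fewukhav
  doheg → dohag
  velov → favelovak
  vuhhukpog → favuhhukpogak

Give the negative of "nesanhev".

nesanhav

dusatad and tubud both end in -d yet inflect differently (dusatdim, tubudovi), so the final letter is not what conditions the rule; the last vowel is.
"nesanhev" has last vowel 'e'. The stems whose last vowel is 'e' (fewukhev → fewukhav, doheg → dohag) change the last vowel to 'a'.
The other patterns: stems whose last vowel is 'a' delete the last vowel and add -im; stems whose last vowel is 'i' or 'u' add -ovi; stems whose last vowel is 'o' add fa- … -ak around the stem.
So nesanhev → nesanhav.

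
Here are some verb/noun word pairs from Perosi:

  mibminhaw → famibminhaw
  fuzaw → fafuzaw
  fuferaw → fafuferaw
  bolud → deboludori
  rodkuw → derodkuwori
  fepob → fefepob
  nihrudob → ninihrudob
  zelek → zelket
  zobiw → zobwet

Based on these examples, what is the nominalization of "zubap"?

fazubap

mibminhaw and rodkuw both end in -w yet inflect differently (famibminhaw, derodkuwori), so the final letter is not what conditions the rule; the last vowel is.
"zubap" has last vowel 'a'. The stems whose last vowel is 'a' (mibminhaw → famibminhaw, fuzaw → fafuzaw, fuferaw → fafuferaw) add the prefix fa-.
So zubap → fazubap.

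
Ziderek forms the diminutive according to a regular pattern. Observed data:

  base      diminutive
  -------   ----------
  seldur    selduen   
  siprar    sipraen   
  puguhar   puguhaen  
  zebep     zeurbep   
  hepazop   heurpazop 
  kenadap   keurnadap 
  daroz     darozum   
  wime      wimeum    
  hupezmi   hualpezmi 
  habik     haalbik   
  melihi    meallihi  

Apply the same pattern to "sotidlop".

sourtidlop

"sotidlop" ends in -p. The stems ending in -p (zebep → zeurbep, hepazop → heurpazop, kenadap → keurnadap) insert -ur- after the first vowel.
So sotidlop → sourtidlop.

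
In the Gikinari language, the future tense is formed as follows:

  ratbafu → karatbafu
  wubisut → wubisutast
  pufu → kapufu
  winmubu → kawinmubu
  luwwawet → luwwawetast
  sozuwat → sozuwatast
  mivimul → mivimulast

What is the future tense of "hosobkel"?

hosobkelast

"hosobkel" ends in -l. The one such stem in the data (mivimul → mivimulast) adds -ast, so the same rule applies.
The other pattern: stems ending in -u add the prefix ka-.
So hosobkel → hosobkelast.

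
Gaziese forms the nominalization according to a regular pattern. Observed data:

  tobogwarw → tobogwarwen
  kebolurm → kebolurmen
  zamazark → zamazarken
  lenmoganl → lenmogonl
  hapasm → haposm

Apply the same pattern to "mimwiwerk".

mimwiwerken

kebolurm and hapasm both end in -m yet inflect differently (kebolurmen, haposm), so the final letter is not what conditions the rule; the second-to-last letter is.
"mimwiwerk" has second-to-last letter 'r'. The stems whose second-to-last letter is 'r' (tobogwarw → tobogwarwen, kebolurm → kebolurmen, zamazark → zamazarken) add -en.
The other pattern: stems whose second-to-last letter is 'n' or 's' change the last vowel to 'o'.
So mimwiwerk → mimwiwerken.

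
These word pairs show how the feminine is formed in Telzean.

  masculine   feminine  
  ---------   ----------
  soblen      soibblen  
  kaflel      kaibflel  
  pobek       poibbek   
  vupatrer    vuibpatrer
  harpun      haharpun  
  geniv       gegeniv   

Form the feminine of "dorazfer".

"dorazfer" has last vowel 'e'. The stems whose last vowel is 'e' (soblen → soibblen, kaflel → kaibflel, pobek → poibbek) insert -ib- after the first vowel.
The other pattern: stems whose last vowel is 'i' or 'u' repeat the first consonant+vowel as a prefix.
So dorazfer → doibrazfer.

doibrazfer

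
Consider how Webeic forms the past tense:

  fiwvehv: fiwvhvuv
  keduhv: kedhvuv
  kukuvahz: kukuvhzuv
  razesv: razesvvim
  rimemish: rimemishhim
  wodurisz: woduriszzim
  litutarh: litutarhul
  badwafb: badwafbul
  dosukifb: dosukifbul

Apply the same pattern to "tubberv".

tubbervul

fiwvehv and razesv both end in -v yet inflect differently (fiwvhvuv, razesvvim), so the final letter is not what conditions the rule; the second-to-last letter is.
"tubberv" has second-to-last letter 'r'. The one such stem in the data (litutarh → litutarhul) adds -ul, so the same rule applies.
The other patterns: stems whose second-to-last letter is 'h' delete the last vowel and add -uv; stems whose second-to-last letter is 's' double the final consonant and add -im.
So tubberv → tubbervul.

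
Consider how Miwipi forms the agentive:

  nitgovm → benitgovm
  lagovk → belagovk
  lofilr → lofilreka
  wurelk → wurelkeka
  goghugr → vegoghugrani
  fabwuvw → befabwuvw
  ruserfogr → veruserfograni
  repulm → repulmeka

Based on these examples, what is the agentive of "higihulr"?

"higihulr" has second-to-last letter 'l'. The stems whose second-to-last letter is 'l' (wurelk → wurelkeka, repulm → repulmeka, lofilr → lofilreka) add -eka.
So higihulr → higihulreka.

higihulreka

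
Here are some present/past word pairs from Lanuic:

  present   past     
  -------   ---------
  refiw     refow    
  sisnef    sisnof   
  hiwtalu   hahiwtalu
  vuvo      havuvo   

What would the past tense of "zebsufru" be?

hazebsufru

"zebsufru" ends in a vowel. The stems ending in a vowel (hiwtalu → hahiwtalu, vuvo → havuvo) add the prefix ha-.
The other pattern: stems ending in a consonant change the last vowel to 'o'.
So zebsufru → hazebsufru.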